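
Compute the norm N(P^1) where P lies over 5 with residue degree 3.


N(P^a) = p^(a*f)
= 5^(1*3)
= 5^3
= 125

125


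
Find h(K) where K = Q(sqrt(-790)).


K = Q(sqrt(-790)). d mod 4 = 2, so D = disc(K) = 4d = -3160
h(K) equals the number of primitive reduced positive-definite forms (a, b, c) = a*x^2 + b*x*y + c*y^2 with b^2 - 4ac = D,
where reduced means |b| <= a <= c, with b >= 0 whenever |b| = a or a = c, and primitive means gcd(a, b, c) = 1.
Reduced forces 3a^2 <= |D| = 3160, so 1 <= a <= 32; b must have the parity of D, and c = (b^2 - D)/(4a) must be an integer >= a.
Enumerate a = 1..32, b in [-a, a]:
  a=1: (1, 0, 790)  [1]
  a=2: (2, 0, 395)  [1]
  a=3..4: none
  a=5: (5, 0, 158)  [1]
  a=6: none
  a=7: (7, -2, 113), (7, 2, 113)  [2]
  a=8..9: none
  a=10: (10, 0, 79)  [1]
  a=11..12: none
  a=13: (13, -8, 62), (13, 8, 62)  [2]
  a=14: (14, -12, 59), (14, 12, 59)  [2]
  a=15..16: none
  a=17: (17, -6, 47), (17, 6, 47)  [2]
  a=18..25: none
  a=26: (26, -8, 31), (26, 8, 31)  [2]
  a=27..28: none
  a=29: (29, -28, 34), (29, 28, 34)  [2]
  a=30..32: none
Total reduced forms: 1 + 1 + 1 + 2 + 1 + 2 + 2 + 2 + 2 + 2 = 16
h = 16

16


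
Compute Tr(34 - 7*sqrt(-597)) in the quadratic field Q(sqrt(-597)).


Tr(a + b*sqrt(d)) = (a + b*sqrt(d)) + (a - b*sqrt(d)) = 2a
= 2 * (34)
= 68

68


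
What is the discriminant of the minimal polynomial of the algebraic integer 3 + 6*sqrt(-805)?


The element 3 + 6*sqrt(-805) has minimal polynomial:
x^2 - 6*x + 28989
Discriminant = (-6)^2 - 4*(28989)
= 36 - 115956
= -115920

-115920


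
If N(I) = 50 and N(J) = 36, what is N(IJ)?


N(IJ) = N(I) * N(J)
= 50 * 36
= 1800

1800


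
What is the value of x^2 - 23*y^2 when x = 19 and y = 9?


x^2 - d*y^2
= 19^2 - 23*9^2
= 361 - 1863
= -1502

-1502


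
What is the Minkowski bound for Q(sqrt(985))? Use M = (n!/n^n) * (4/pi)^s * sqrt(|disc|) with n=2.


d = 985, d mod 4 = 1, so disc(K) = d = 985; |disc(K)| = 985
Real quadratic field, so n = 2, s = r2 = 0, r1 = 2
M = (n!/n^n) * (4/pi)^s * sqrt(|disc(K)|) = (2!/2^2) * (4/pi)^0 * sqrt(985)
= 0.5 * 1.000000 * 31.384710
= 15.6924

15.6924


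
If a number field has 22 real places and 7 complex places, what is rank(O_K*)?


By Dirichlet's unit theorem:
rank = r1 + r2 - 1
= 22 + 7 - 1
= 28

28


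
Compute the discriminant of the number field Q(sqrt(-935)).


For K = Q(sqrt(d)) with d squarefree: disc(K) = d if d = 1 mod 4, and disc(K) = 4d if d = 2 or 3 mod 4.
Here d = -935, and d mod 4 = 1.
d = 1 mod 4 (O_K = Z[(1+sqrt(d))/2]), so disc(K) = d = -935

-935


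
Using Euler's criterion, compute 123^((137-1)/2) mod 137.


p = 137 is prime and the exponent is (p-1)/2 = 68, so by Euler's criterion 123^68 = (123/137) = +1 or -1 mod 137.
Compute by square-and-multiply:
  68 = 64 + 4 (binary 1000100)
  Repeated squaring mod 137: 123^1 = 123, 123^2 = 59, 123^4 = 56, 123^8 = 122, 123^16 = 88, 123^32 = 72, 123^64 = 115
  123^68 = 123^64 * 123^4 = 115 * 56 mod 137
    115 * 56 = 6440 = 1 mod 137
  123^68 = 1 mod 137
Result 1: 123 is a quadratic residue mod 137.
123^68 mod 137 = 1

1


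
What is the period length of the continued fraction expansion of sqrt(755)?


Run the CF algorithm for sqrt(755).
a_0 = floor(sqrt(755)) = 27; set m_0=0, q_0=1.
Recurrence: m' = q*a - m,  q' = (d - m'^2)/q,  a' = floor((a_0 + m')/q').
  step 1: m=27, q=26, a=2
  step 2: m=25, q=5, a=10
  step 3: m=25, q=26, a=2
  step 4: m=27, q=1, a=54
a_4 = 2*a_0 = 54, so the period closes here.
sqrt(755) = [27; 2, 10, 2, 54]
Period length = 4

4


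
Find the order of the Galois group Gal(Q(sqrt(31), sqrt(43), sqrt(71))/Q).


The 3 square roots of distinct primes are multiplicatively independent over Q,
so [K:Q] = 2^3 and Gal(K/Q) is isomorphic to (Z/2Z)^3.
|Gal| = 2^3 = 8

8


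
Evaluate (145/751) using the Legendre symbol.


p = 751 is prime, so compute (145/751) with the reciprocity algorithm (Jacobi-symbol steps: pull out 2s via (2/n), flip via reciprocity, reduce):
  reciprocity: (145/751) -> +(751/145)
  reduce: (26/145)
  pull out 2: (2/145) = +1  (since 145 mod 8 = 1)
  reciprocity: (13/145) -> +(145/13)
  reduce: (2/13)
  pull out 2: (2/13) = -1  (since 13 mod 8 = 5)
  (1/13) = 1
Product of signs = -1
(145/751) = -1

-1


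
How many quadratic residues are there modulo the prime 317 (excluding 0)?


For prime p, the number of non-zero quadratic residues is (p-1)/2.
= (317-1)/2
= 158

158


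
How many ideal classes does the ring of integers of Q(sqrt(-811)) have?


K = Q(sqrt(-811)). d mod 4 = 1, so D = disc(K) = d = -811
h(K) equals the number of primitive reduced positive-definite forms (a, b, c) = a*x^2 + b*x*y + c*y^2 with b^2 - 4ac = D,
where reduced means |b| <= a <= c, with b >= 0 whenever |b| = a or a = c, and primitive means gcd(a, b, c) = 1.
Reduced forces 3a^2 <= |D| = 811, so 1 <= a <= 16; b must have the parity of D, and c = (b^2 - D)/(4a) must be an integer >= a.
Enumerate a = 1..16, b in [-a, a]:
  a=1: (1, 1, 203)  [1]
  a=2..4: none
  a=5: (5, -3, 41), (5, 3, 41)  [2]
  a=6: none
  a=7: (7, -1, 29), (7, 1, 29)  [2]
  a=8..10: none
  a=11: (11, -5, 19), (11, 5, 19)  [2]
  a=12..16: none
Total reduced forms: 1 + 2 + 2 + 2 = 7
h = 7

7


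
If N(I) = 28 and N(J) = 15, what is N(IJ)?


N(IJ) = N(I) * N(J)
= 28 * 15
= 420

420


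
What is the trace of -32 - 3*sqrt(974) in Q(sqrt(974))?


Tr(a + b*sqrt(d)) = (a + b*sqrt(d)) + (a - b*sqrt(d)) = 2a
= 2 * (-32)
= -64

-64


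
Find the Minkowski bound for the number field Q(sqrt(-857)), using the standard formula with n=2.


d = -857, d mod 4 = 3, so disc(K) = 4d = -3428; |disc(K)| = 3428
Imaginary quadratic field, so n = 2, s = r2 = 1, r1 = 0
M = (n!/n^n) * (4/pi)^s * sqrt(|disc(K)|) = (2!/2^2) * (4/pi)^1 * sqrt(3428)
= 0.5 * 1.273240 * 58.549125
= 37.2735

37.2735


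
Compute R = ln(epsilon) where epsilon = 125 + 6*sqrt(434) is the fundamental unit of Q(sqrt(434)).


epsilon = 125 + 6*sqrt(434)
= 249.9960
R = ln(249.9960)
= 5.5214

5.5214


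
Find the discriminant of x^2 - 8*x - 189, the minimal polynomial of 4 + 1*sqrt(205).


The element 4 + 1*sqrt(205) has minimal polynomial:
x^2 - 8*x - 189
Discriminant = (-8)^2 - 4*(-189)
= 64 + 756
= 820

820


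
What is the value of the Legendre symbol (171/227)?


p = 227 is prime, so compute (171/227) with the reciprocity algorithm (Jacobi-symbol steps: pull out 2s via (2/n), flip via reciprocity, reduce):
  reciprocity: (171/227) -> -(227/171)
  reduce: (56/171)
  pull out 2: (2/171) = -1  (since 171 mod 8 = 3)
  pull out 2: (2/171) = -1  (since 171 mod 8 = 3)
  pull out 2: (2/171) = -1  (since 171 mod 8 = 3)
  reciprocity: (7/171) -> -(171/7)
  reduce: (3/7)
  reciprocity: (3/7) -> -(7/3)
  reduce: (1/3)
  (1/3) = 1
Product of signs = 1
(171/227) = 1

1


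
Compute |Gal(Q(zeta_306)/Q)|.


|Gal(Q(zeta_306)/Q)| = phi(306)
= 96

96


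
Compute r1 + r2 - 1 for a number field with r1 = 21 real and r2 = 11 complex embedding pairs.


By Dirichlet's unit theorem:
rank = r1 + r2 - 1
= 21 + 11 - 1
= 31

31


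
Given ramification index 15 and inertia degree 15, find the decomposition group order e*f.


|D_P| = e * f
= 15 * 15
= 225

225


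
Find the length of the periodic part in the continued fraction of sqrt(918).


Run the CF algorithm for sqrt(918).
a_0 = floor(sqrt(918)) = 30; set m_0=0, q_0=1.
Recurrence: m' = q*a - m,  q' = (d - m'^2)/q,  a' = floor((a_0 + m')/q').
  step 1: m=30, q=18, a=3
  step 2: m=24, q=19, a=2
  step 3: m=14, q=38, a=1
  step 4: m=24, q=9, a=6
  step 5: m=30, q=2, a=30
  step 6: m=30, q=9, a=6
  step 7: m=24, q=38, a=1
  step 8: m=14, q=19, a=2
  step 9: m=24, q=18, a=3
  step 10: m=30, q=1, a=60
a_10 = 2*a_0 = 60, so the period closes here.
sqrt(918) = [30; 3, 2, 1, 6, 30, 6, 1, 2, 3, 60]
Period length = 10

10


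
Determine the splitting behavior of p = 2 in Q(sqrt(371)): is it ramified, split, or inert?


K = Q(sqrt(371)). Since d mod 4 = 3, disc(K) = 1484.
Check p | disc: 1484 mod 2 = 0.
p divides disc, so p ramifies: (p) = P^2 with e=2, f=1, g=1.
Therefore p is ramified.

ramified


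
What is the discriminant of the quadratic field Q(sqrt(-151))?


For K = Q(sqrt(d)) with d squarefree: disc(K) = d if d = 1 mod 4, and disc(K) = 4d if d = 2 or 3 mod 4.
Here d = -151, and d mod 4 = 1.
d = 1 mod 4 (O_K = Z[(1+sqrt(d))/2]), so disc(K) = d = -151

-151


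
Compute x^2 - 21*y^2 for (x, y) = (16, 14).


x^2 - d*y^2
= 16^2 - 21*14^2
= 256 - 4116
= -3860

-3860


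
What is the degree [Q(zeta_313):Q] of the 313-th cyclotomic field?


The degree equals Euler's totient phi(313).
313 = 313
phi(313) = 312

312


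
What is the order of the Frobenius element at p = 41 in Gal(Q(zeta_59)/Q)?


The Frobenius at p in Gal(Q(zeta_n)/Q) = (Z/nZ)* is the class of p, so its order is ord_59(41), the smallest k >= 1 with 41^k = 1 mod 59.
n = 59 = 59, phi(59) = 58; the order divides phi(n).
Divisors of 58: 1, 2, 29, 58
Repeated squaring mod 59: 41^1 = 41, 41^2 = 29, 41^4 = 15, 41^8 = 48, 41^16 = 3, 41^32 = 9
Test divisors in increasing order:
  k=1: 41^1 = 41 mod 59
  k=2: 41^2 = 29 mod 59
  k=29: 41^29 = 3 * 48 * 15 * 41 = 1 mod 59  <- first divisor giving 1
Order = 29

29


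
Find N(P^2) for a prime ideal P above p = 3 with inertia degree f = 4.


N(P^a) = p^(a*f)
= 3^(2*4)
= 3^8
= 6561

6561


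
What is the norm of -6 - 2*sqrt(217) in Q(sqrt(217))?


N(a + b*sqrt(d)) = a^2 - d*b^2
= (-6)^2 - (217)*(-2)^2
= 36 - 868
= -832

-832


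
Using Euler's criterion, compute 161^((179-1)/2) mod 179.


p = 179 is prime and the exponent is (p-1)/2 = 89, so by Euler's criterion 161^89 = (161/179) = +1 or -1 mod 179.
Compute by square-and-multiply:
  89 = 64 + 16 + 8 + 1 (binary 1011001)
  Repeated squaring mod 179: 161^1 = 161, 161^2 = 145, 161^4 = 82, 161^8 = 101, 161^16 = 177, 161^32 = 4, 161^64 = 16
  161^89 = 161^64 * 161^16 * 161^8 * 161^1 = 16 * 177 * 101 * 161 mod 179
    16 * 177 = 2832 = 147 mod 179
    147 * 101 = 14847 = 169 mod 179
    169 * 161 = 27209 = 1 mod 179
  161^89 = 1 mod 179
Result 1: 161 is a quadratic residue mod 179.
161^89 mod 179 = 1

1


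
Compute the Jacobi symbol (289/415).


Compute (289/415) via quadratic reciprocity:
  reciprocity: (289/415) -> +(415/289)
  reduce: (126/289)
  pull out 2: (2/289) = +1  (since 289 mod 8 = 1)
  reciprocity: (63/289) -> +(289/63)
  reduce: (37/63)
  reciprocity: (37/63) -> +(63/37)
  reduce: (26/37)
  pull out 2: (2/37) = -1  (since 37 mod 8 = 5)
  reciprocity: (13/37) -> +(37/13)
  reduce: (11/13)
  reciprocity: (11/13) -> +(13/11)
  reduce: (2/11)
  pull out 2: (2/11) = -1  (since 11 mod 8 = 3)
  (1/11) = 1
Product of signs = 1

1


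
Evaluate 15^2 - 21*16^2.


x^2 - d*y^2
= 15^2 - 21*16^2
= 225 - 5376
= -5151

-5151


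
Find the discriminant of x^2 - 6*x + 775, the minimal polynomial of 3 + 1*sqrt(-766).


The element 3 + 1*sqrt(-766) has minimal polynomial:
x^2 - 6*x + 775
Discriminant = (-6)^2 - 4*(775)
= 36 - 3100
= -3064

-3064


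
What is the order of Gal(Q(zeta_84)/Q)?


|Gal(Q(zeta_84)/Q)| = phi(84)
= 24

24


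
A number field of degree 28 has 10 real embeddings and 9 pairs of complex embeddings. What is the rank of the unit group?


By Dirichlet's unit theorem:
rank = r1 + r2 - 1
= 10 + 9 - 1
= 18

18


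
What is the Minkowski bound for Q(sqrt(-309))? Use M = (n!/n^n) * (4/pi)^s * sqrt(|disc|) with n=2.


d = -309, d mod 4 = 3, so disc(K) = 4d = -1236; |disc(K)| = 1236
Imaginary quadratic field, so n = 2, s = r2 = 1, r1 = 0
M = (n!/n^n) * (4/pi)^s * sqrt(|disc(K)|) = (2!/2^2) * (4/pi)^1 * sqrt(1236)
= 0.5 * 1.273240 * 35.156792
= 22.3815

22.3815


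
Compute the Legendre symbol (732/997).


p = 997 is prime, so compute (732/997) with the reciprocity algorithm (Jacobi-symbol steps: pull out 2s via (2/n), flip via reciprocity, reduce):
  pull out 2: (2/997) = -1  (since 997 mod 8 = 5)
  pull out 2: (2/997) = -1  (since 997 mod 8 = 5)
  reciprocity: (183/997) -> +(997/183)
  reduce: (82/183)
  pull out 2: (2/183) = +1  (since 183 mod 8 = 7)
  reciprocity: (41/183) -> +(183/41)
  reduce: (19/41)
  reciprocity: (19/41) -> +(41/19)
  reduce: (3/19)
  reciprocity: (3/19) -> -(19/3)
  reduce: (1/3)
  (1/3) = 1
Product of signs = -1
(732/997) = -1

-1


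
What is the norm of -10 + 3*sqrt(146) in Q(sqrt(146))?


N(a + b*sqrt(d)) = a^2 - d*b^2
= (-10)^2 - (146)*(3)^2
= 100 - 1314
= -1214

-1214


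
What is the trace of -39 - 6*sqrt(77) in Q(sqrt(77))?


Tr(a + b*sqrt(d)) = (a + b*sqrt(d)) + (a - b*sqrt(d)) = 2a
= 2 * (-39)
= -78

-78


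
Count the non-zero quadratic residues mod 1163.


For prime p, the number of non-zero quadratic residues is (p-1)/2.
= (1163-1)/2
= 581

581


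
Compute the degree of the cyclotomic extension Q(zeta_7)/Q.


The degree equals Euler's totient phi(7).
7 = 7
phi(7) = 6

6


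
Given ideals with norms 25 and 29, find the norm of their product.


N(IJ) = N(I) * N(J)
= 25 * 29
= 725

725


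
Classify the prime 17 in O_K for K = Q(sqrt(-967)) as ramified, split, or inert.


K = Q(sqrt(-967)). Since d mod 4 = 1, disc(K) = -967.
Check p | disc: -967 mod 17 = 2.
p does not divide disc. Compute Legendre symbol (d/p):
2^((17-1)/2) mod 17 = 1
(d/p) = 1, so p splits: (p) = P*P' with e=1, f=1, g=2.
Therefore p is split.

split


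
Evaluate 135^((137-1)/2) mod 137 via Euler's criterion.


p = 137 is prime and the exponent is (p-1)/2 = 68, so by Euler's criterion 135^68 = (135/137) = +1 or -1 mod 137.
Compute by square-and-multiply:
  68 = 64 + 4 (binary 1000100)
  Repeated squaring mod 137: 135^1 = 135, 135^2 = 4, 135^4 = 16, 135^8 = 119, 135^16 = 50, 135^32 = 34, 135^64 = 60
  135^68 = 135^64 * 135^4 = 60 * 16 mod 137
    60 * 16 = 960 = 1 mod 137
  135^68 = 1 mod 137
Result 1: 135 is a quadratic residue mod 137.
135^68 mod 137 = 1

1


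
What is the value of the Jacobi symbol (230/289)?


Compute (230/289) via quadratic reciprocity:
  pull out 2: (2/289) = +1  (since 289 mod 8 = 1)
  reciprocity: (115/289) -> +(289/115)
  reduce: (59/115)
  reciprocity: (59/115) -> -(115/59)
  reduce: (56/59)
  pull out 2: (2/59) = -1  (since 59 mod 8 = 3)
  pull out 2: (2/59) = -1  (since 59 mod 8 = 3)
  pull out 2: (2/59) = -1  (since 59 mod 8 = 3)
  reciprocity: (7/59) -> -(59/7)
  reduce: (3/7)
  reciprocity: (3/7) -> -(7/3)
  reduce: (1/3)
  (1/3) = 1
Product of signs = 1

1


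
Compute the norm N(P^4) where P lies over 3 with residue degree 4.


N(P^a) = p^(a*f)
= 3^(4*4)
= 3^16
= 43046721

43046721


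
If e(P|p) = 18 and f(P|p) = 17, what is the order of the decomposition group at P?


|D_P| = e * f
= 18 * 17
= 306

306


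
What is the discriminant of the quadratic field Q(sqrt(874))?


For K = Q(sqrt(d)) with d squarefree: disc(K) = d if d = 1 mod 4, and disc(K) = 4d if d = 2 or 3 mod 4.
Here d = 874, and d mod 4 = 2.
d = 2 mod 4, not 1 (O_K = Z[sqrt(d)]), so disc(K) = 4d = 4 * (874) = 3496

3496


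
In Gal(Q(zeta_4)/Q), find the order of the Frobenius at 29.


The Frobenius at p in Gal(Q(zeta_n)/Q) = (Z/nZ)* is the class of p, so its order is ord_4(29), the smallest k >= 1 with 29^k = 1 mod 4.
n = 4 = 2^2, phi(4) = 2; the order divides phi(n).
Divisors of 2: 1, 2
Repeated squaring mod 4: 29^1 = 1, 29^2 = 1
Test divisors in increasing order:
  k=1: 29^1 = 1 mod 4  <- first divisor giving 1
Order = 1

1


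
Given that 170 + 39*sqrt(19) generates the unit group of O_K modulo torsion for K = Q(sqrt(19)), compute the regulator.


epsilon = 170 + 39*sqrt(19)
= 339.9971
R = ln(339.9971)
= 5.8289

5.8289


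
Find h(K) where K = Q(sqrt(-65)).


K = Q(sqrt(-65)). d mod 4 = 3, so D = disc(K) = 4d = -260
h(K) equals the number of primitive reduced positive-definite forms (a, b, c) = a*x^2 + b*x*y + c*y^2 with b^2 - 4ac = D,
where reduced means |b| <= a <= c, with b >= 0 whenever |b| = a or a = c, and primitive means gcd(a, b, c) = 1.
Reduced forces 3a^2 <= |D| = 260, so 1 <= a <= 9; b must have the parity of D, and c = (b^2 - D)/(4a) must be an integer >= a.
Enumerate a = 1..9, b in [-a, a]:
  a=1: (1, 0, 65)  [1]
  a=2: (2, 2, 33)  [1]
  a=3: (3, -2, 22), (3, 2, 22)  [2]
  a=4: none
  a=5: (5, 0, 13)  [1]
  a=6: (6, -2, 11), (6, 2, 11)  [2]
  a=7..8: none
  a=9: (9, 8, 9)  [1]
Total reduced forms: 1 + 1 + 2 + 1 + 2 + 1 = 8
h = 8

8


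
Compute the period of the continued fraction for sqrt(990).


Run the CF algorithm for sqrt(990).
a_0 = floor(sqrt(990)) = 31; set m_0=0, q_0=1.
Recurrence: m' = q*a - m,  q' = (d - m'^2)/q,  a' = floor((a_0 + m')/q').
  step 1: m=31, q=29, a=2
  step 2: m=27, q=9, a=6
  step 3: m=27, q=29, a=2
  step 4: m=31, q=1, a=62
a_4 = 2*a_0 = 62, so the period closes here.
sqrt(990) = [31; 2, 6, 2, 62]
Period length = 4

4


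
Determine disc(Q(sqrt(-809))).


For K = Q(sqrt(d)) with d squarefree: disc(K) = d if d = 1 mod 4, and disc(K) = 4d if d = 2 or 3 mod 4.
Here d = -809, and d mod 4 = 3.
d = 3 mod 4, not 1 (O_K = Z[sqrt(d)]), so disc(K) = 4d = 4 * (-809) = -3236

-3236


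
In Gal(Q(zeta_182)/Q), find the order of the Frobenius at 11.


The Frobenius at p in Gal(Q(zeta_n)/Q) = (Z/nZ)* is the class of p, so its order is ord_182(11), the smallest k >= 1 with 11^k = 1 mod 182.
n = 182 = 2 * 7 * 13, phi(182) = 72; the order divides phi(n).
Divisors of 72: 1, 2, 3, 4, 6, 8, 9, 12, 18, 24, 36, 72
Repeated squaring mod 182: 11^1 = 11, 11^2 = 121, 11^4 = 81, 11^8 = 9, 11^16 = 81, 11^32 = 9, 11^64 = 81
Test divisors in increasing order:
  k=1: 11^1 = 11 mod 182
  k=2: 11^2 = 121 mod 182
  k=3: 11^3 = 121 * 11 = 57 mod 182
  k=4: 11^4 = 81 mod 182
  k=6: 11^6 = 81 * 121 = 155 mod 182
  k=8: 11^8 = 9 mod 182
  k=9: 11^9 = 9 * 11 = 99 mod 182
  k=12: 11^12 = 9 * 81 = 1 mod 182  <- first divisor giving 1
Order = 12

12


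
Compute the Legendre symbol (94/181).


p = 181 is prime, so compute (94/181) with the reciprocity algorithm (Jacobi-symbol steps: pull out 2s via (2/n), flip via reciprocity, reduce):
  pull out 2: (2/181) = -1  (since 181 mod 8 = 5)
  reciprocity: (47/181) -> +(181/47)
  reduce: (40/47)
  pull out 2: (2/47) = +1  (since 47 mod 8 = 7)
  pull out 2: (2/47) = +1  (since 47 mod 8 = 7)
  pull out 2: (2/47) = +1  (since 47 mod 8 = 7)
  reciprocity: (5/47) -> +(47/5)
  reduce: (2/5)
  pull out 2: (2/5) = -1  (since 5 mod 8 = 5)
  (1/5) = 1
Product of signs = 1
(94/181) = 1

1


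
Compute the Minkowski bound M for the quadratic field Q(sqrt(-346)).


d = -346, d mod 4 = 2, so disc(K) = 4d = -1384; |disc(K)| = 1384
Imaginary quadratic field, so n = 2, s = r2 = 1, r1 = 0
M = (n!/n^n) * (4/pi)^s * sqrt(|disc(K)|) = (2!/2^2) * (4/pi)^1 * sqrt(1384)
= 0.5 * 1.273240 * 37.202150
= 23.6836

23.6836


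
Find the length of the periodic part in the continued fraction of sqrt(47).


Run the CF algorithm for sqrt(47).
a_0 = floor(sqrt(47)) = 6; set m_0=0, q_0=1.
Recurrence: m' = q*a - m,  q' = (d - m'^2)/q,  a' = floor((a_0 + m')/q').
  step 1: m=6, q=11, a=1
  step 2: m=5, q=2, a=5
  step 3: m=5, q=11, a=1
  step 4: m=6, q=1, a=12
a_4 = 2*a_0 = 12, so the period closes here.
sqrt(47) = [6; 1, 5, 1, 12]
Period length = 4

4


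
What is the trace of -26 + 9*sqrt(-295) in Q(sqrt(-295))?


Tr(a + b*sqrt(d)) = (a + b*sqrt(d)) + (a - b*sqrt(d)) = 2a
= 2 * (-26)
= -52

-52


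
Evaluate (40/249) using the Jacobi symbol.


Compute (40/249) via quadratic reciprocity:
  pull out 2: (2/249) = +1  (since 249 mod 8 = 1)
  pull out 2: (2/249) = +1  (since 249 mod 8 = 1)
  pull out 2: (2/249) = +1  (since 249 mod 8 = 1)
  reciprocity: (5/249) -> +(249/5)
  reduce: (4/5)
  pull out 2: (2/5) = -1  (since 5 mod 8 = 5)
  pull out 2: (2/5) = -1  (since 5 mod 8 = 5)
  (1/5) = 1
Product of signs = 1

1


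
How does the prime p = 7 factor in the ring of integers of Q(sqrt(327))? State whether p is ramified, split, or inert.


K = Q(sqrt(327)). Since d mod 4 = 3, disc(K) = 1308.
Check p | disc: 1308 mod 7 = 6.
p does not divide disc. Compute Legendre symbol (d/p):
5^((7-1)/2) mod 7 = -1
(d/p) = -1, so p is inert: (p) stays prime with e=1, f=2, g=1.
Therefore p is inert.

inert


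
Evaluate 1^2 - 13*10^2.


x^2 - d*y^2
= 1^2 - 13*10^2
= 1 - 1300
= -1299

-1299


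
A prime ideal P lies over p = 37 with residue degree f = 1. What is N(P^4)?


N(P^a) = p^(a*f)
= 37^(4*1)
= 37^4
= 1874161

1874161


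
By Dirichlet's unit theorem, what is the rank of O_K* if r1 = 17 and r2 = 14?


By Dirichlet's unit theorem:
rank = r1 + r2 - 1
= 17 + 14 - 1
= 30

30


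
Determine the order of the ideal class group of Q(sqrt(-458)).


K = Q(sqrt(-458)). d mod 4 = 2, so D = disc(K) = 4d = -1832
h(K) equals the number of primitive reduced positive-definite forms (a, b, c) = a*x^2 + b*x*y + c*y^2 with b^2 - 4ac = D,
where reduced means |b| <= a <= c, with b >= 0 whenever |b| = a or a = c, and primitive means gcd(a, b, c) = 1.
Reduced forces 3a^2 <= |D| = 1832, so 1 <= a <= 24; b must have the parity of D, and c = (b^2 - D)/(4a) must be an integer >= a.
Enumerate a = 1..24, b in [-a, a]:
  a=1: (1, 0, 458)  [1]
  a=2: (2, 0, 229)  [1]
  a=3: (3, -2, 153), (3, 2, 153)  [2]
  a=4..5: none
  a=6: (6, -4, 77), (6, 4, 77)  [2]
  a=7: (7, -4, 66), (7, 4, 66)  [2]
  a=8: none
  a=9: (9, -2, 51), (9, 2, 51)  [2]
  a=10: none
  a=11: (11, -4, 42), (11, 4, 42)  [2]
  a=12: none
  a=13: (13, -12, 38), (13, 12, 38)  [2]
  a=14: (14, -4, 33), (14, 4, 33)  [2]
  a=15..16: none
  a=17: (17, -2, 27), (17, 2, 27)  [2]
  a=18: (18, -16, 29), (18, 16, 29)  [2]
  a=19: (19, -12, 26), (19, 12, 26)  [2]
  a=20: none
  a=21: (21, -10, 23), (21, -4, 22), (21, 4, 22), (21, 10, 23)  [4]
  a=22..24: none
Total reduced forms: 1 + 1 + 2 + 2 + 2 + 2 + 2 + 2 + 2 + 2 + 2 + 2 + 4 = 26
h = 26

26


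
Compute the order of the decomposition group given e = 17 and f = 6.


|D_P| = e * f
= 17 * 6
= 102

102


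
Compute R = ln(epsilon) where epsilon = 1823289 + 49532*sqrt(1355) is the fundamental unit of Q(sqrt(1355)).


epsilon = 1823289 + 49532*sqrt(1355)
= 3.6466e+06
R = ln(3.6466e+06)
= 15.1093

15.1093


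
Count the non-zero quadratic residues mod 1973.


For prime p, the number of non-zero quadratic residues is (p-1)/2.
= (1973-1)/2
= 986

986


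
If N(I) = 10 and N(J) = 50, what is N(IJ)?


N(IJ) = N(I) * N(J)
= 10 * 50
= 500

500


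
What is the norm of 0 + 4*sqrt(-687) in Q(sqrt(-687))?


N(a + b*sqrt(d)) = a^2 - d*b^2
= (0)^2 - (-687)*(4)^2
= 0 + 10992
= 10992

10992


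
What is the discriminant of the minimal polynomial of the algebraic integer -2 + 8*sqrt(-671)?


The element -2 + 8*sqrt(-671) has minimal polynomial:
x^2 + 4*x + 42948
Discriminant = (4)^2 - 4*(42948)
= 16 - 171792
= -171776

-171776


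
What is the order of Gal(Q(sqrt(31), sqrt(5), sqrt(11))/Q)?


The 3 square roots of distinct primes are multiplicatively independent over Q,
so [K:Q] = 2^3 and Gal(K/Q) is isomorphic to (Z/2Z)^3.
|Gal| = 2^3 = 8

8


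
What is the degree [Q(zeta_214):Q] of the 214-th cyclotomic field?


The degree equals Euler's totient phi(214).
214 = 2 * 107
phi(214) = 106

106


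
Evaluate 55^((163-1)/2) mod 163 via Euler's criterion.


p = 163 is prime and the exponent is (p-1)/2 = 81, so by Euler's criterion 55^81 = (55/163) = +1 or -1 mod 163.
Compute by square-and-multiply:
  81 = 64 + 16 + 1 (binary 1010001)
  Repeated squaring mod 163: 55^1 = 55, 55^2 = 91, 55^4 = 131, 55^8 = 46, 55^16 = 160, 55^32 = 9, 55^64 = 81
  55^81 = 55^64 * 55^16 * 55^1 = 81 * 160 * 55 mod 163
    81 * 160 = 12960 = 83 mod 163
    83 * 55 = 4565 = 1 mod 163
  55^81 = 1 mod 163
Result 1: 55 is a quadratic residue mod 163.
55^81 mod 163 = 1

1


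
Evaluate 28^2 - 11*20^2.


x^2 - d*y^2
= 28^2 - 11*20^2
= 784 - 4400
= -3616

-3616


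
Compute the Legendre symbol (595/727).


p = 727 is prime, so compute (595/727) with the reciprocity algorithm (Jacobi-symbol steps: pull out 2s via (2/n), flip via reciprocity, reduce):
  reciprocity: (595/727) -> -(727/595)
  reduce: (132/595)
  pull out 2: (2/595) = -1  (since 595 mod 8 = 3)
  pull out 2: (2/595) = -1  (since 595 mod 8 = 3)
  reciprocity: (33/595) -> +(595/33)
  reduce: (1/33)
  (1/33) = 1
Product of signs = -1
(595/727) = -1

-1


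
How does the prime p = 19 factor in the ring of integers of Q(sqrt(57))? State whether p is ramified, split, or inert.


K = Q(sqrt(57)). Since d mod 4 = 1, disc(K) = 57.
Check p | disc: 57 mod 19 = 0.
p divides disc, so p ramifies: (p) = P^2 with e=2, f=1, g=1.
Therefore p is ramified.

ramified


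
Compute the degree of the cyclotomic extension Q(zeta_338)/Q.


The degree equals Euler's totient phi(338).
338 = 2 * 13^2
phi(338) = 156

156


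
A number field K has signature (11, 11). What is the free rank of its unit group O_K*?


By Dirichlet's unit theorem:
rank = r1 + r2 - 1
= 11 + 11 - 1
= 21

21


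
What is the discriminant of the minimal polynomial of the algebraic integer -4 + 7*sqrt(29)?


The element -4 + 7*sqrt(29) has minimal polynomial:
x^2 + 8*x - 1405
Discriminant = (8)^2 - 4*(-1405)
= 64 + 5620
= 5684

5684


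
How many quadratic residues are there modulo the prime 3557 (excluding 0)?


For prime p, the number of non-zero quadratic residues is (p-1)/2.
= (3557-1)/2
= 1778

1778


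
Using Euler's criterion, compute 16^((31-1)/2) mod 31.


p = 31 is prime and the exponent is (p-1)/2 = 15, so by Euler's criterion 16^15 = (16/31) = +1 or -1 mod 31.
Compute by square-and-multiply:
  15 = 8 + 4 + 2 + 1 (binary 1111)
  Repeated squaring mod 31: 16^1 = 16, 16^2 = 8, 16^4 = 2, 16^8 = 4
  16^15 = 16^8 * 16^4 * 16^2 * 16^1 = 4 * 2 * 8 * 16 mod 31
    4 * 2 = 8 = 8 mod 31
    8 * 8 = 64 = 2 mod 31
    2 * 16 = 32 = 1 mod 31
  16^15 = 1 mod 31
Result 1: 16 is a quadratic residue mod 31.
16^15 mod 31 = 1

1


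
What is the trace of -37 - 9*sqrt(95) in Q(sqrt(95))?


Tr(a + b*sqrt(d)) = (a + b*sqrt(d)) + (a - b*sqrt(d)) = 2a
= 2 * (-37)
= -74

-74


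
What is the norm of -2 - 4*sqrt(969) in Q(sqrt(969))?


N(a + b*sqrt(d)) = a^2 - d*b^2
= (-2)^2 - (969)*(-4)^2
= 4 - 15504
= -15500

-15500


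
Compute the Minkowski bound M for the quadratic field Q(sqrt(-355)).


d = -355, d mod 4 = 1, so disc(K) = d = -355; |disc(K)| = 355
Imaginary quadratic field, so n = 2, s = r2 = 1, r1 = 0
M = (n!/n^n) * (4/pi)^s * sqrt(|disc(K)|) = (2!/2^2) * (4/pi)^1 * sqrt(355)
= 0.5 * 1.273240 * 18.841444
= 11.9948

11.9948


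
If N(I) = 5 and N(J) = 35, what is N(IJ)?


N(IJ) = N(I) * N(J)
= 5 * 35
= 175

175


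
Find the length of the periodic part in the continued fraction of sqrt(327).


Run the CF algorithm for sqrt(327).
a_0 = floor(sqrt(327)) = 18; set m_0=0, q_0=1.
Recurrence: m' = q*a - m,  q' = (d - m'^2)/q,  a' = floor((a_0 + m')/q').
  step 1: m=18, q=3, a=12
  step 2: m=18, q=1, a=36
a_2 = 2*a_0 = 36, so the period closes here.
sqrt(327) = [18; 12, 36]
Period length = 2

2


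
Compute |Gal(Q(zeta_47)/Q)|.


|Gal(Q(zeta_47)/Q)| = phi(47)
= 46

46


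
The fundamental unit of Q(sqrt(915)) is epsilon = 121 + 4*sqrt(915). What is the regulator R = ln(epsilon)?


epsilon = 121 + 4*sqrt(915)
= 241.9959
R = ln(241.9959)
= 5.4889

5.4889


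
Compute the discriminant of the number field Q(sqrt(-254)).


For K = Q(sqrt(d)) with d squarefree: disc(K) = d if d = 1 mod 4, and disc(K) = 4d if d = 2 or 3 mod 4.
Here d = -254, and d mod 4 = 2.
d = 2 mod 4, not 1 (O_K = Z[sqrt(d)]), so disc(K) = 4d = 4 * (-254) = -1016

-1016


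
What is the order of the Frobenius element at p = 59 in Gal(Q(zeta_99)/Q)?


The Frobenius at p in Gal(Q(zeta_n)/Q) = (Z/nZ)* is the class of p, so its order is ord_99(59), the smallest k >= 1 with 59^k = 1 mod 99.
n = 99 = 3^2 * 11, phi(99) = 60; the order divides phi(n).
Divisors of 60: 1, 2, 3, 4, 5, 6, 10, 12, 15, 20, 30, 60
Repeated squaring mod 99: 59^1 = 59, 59^2 = 16, 59^4 = 58, 59^8 = 97, 59^16 = 4, 59^32 = 16
Test divisors in increasing order:
  k=1: 59^1 = 59 mod 99
  k=2: 59^2 = 16 mod 99
  k=3: 59^3 = 16 * 59 = 53 mod 99
  k=4: 59^4 = 58 mod 99
  k=5: 59^5 = 58 * 59 = 56 mod 99
  k=6: 59^6 = 58 * 16 = 37 mod 99
  k=10: 59^10 = 97 * 16 = 67 mod 99
  k=12: 59^12 = 97 * 58 = 82 mod 99
  k=15: 59^15 = 97 * 58 * 16 * 59 = 89 mod 99
  k=20: 59^20 = 4 * 58 = 34 mod 99
  k=30: 59^30 = 4 * 97 * 58 * 16 = 1 mod 99  <- first divisor giving 1
Order = 30

30


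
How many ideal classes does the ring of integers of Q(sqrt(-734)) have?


K = Q(sqrt(-734)). d mod 4 = 2, so D = disc(K) = 4d = -2936
h(K) equals the number of primitive reduced positive-definite forms (a, b, c) = a*x^2 + b*x*y + c*y^2 with b^2 - 4ac = D,
where reduced means |b| <= a <= c, with b >= 0 whenever |b| = a or a = c, and primitive means gcd(a, b, c) = 1.
Reduced forces 3a^2 <= |D| = 2936, so 1 <= a <= 31; b must have the parity of D, and c = (b^2 - D)/(4a) must be an integer >= a.
Enumerate a = 1..31, b in [-a, a]:
  a=1: (1, 0, 734)  [1]
  a=2: (2, 0, 367)  [1]
  a=3: (3, -2, 245), (3, 2, 245)  [2]
  a=4: none
  a=5: (5, -2, 147), (5, 2, 147)  [2]
  a=6: (6, -4, 123), (6, 4, 123)  [2]
  a=7: (7, -2, 105), (7, 2, 105)  [2]
  a=8: none
  a=9: (9, -4, 82), (9, 4, 82)  [2]
  a=10: (10, -8, 75), (10, 8, 75)  [2]
  a=11: (11, -10, 69), (11, 10, 69)  [2]
  a=12..13: none
  a=14: (14, -12, 55), (14, 12, 55)  [2]
  a=15: (15, -8, 50), (15, -2, 49), (15, 2, 49), (15, 8, 50)  [4]
  a=16..17: none
  a=18: (18, -4, 41), (18, 4, 41)  [2]
  a=19: (19, -16, 42), (19, 16, 42)  [2]
  a=20: none
  a=21: (21, -16, 38), (21, -2, 35), (21, 2, 35), (21, 16, 38)  [4]
  a=22: (22, -12, 35), (22, 12, 35)  [2]
  a=23: (23, -10, 33), (23, 10, 33)  [2]
  a=24: none
  a=25: (25, -8, 30), (25, 8, 30)  [2]
  a=26: none
  a=27: (27, -14, 29), (27, 14, 29)  [2]
  a=28..29: none
  a=30: (30, -28, 31), (30, 28, 31)  [2]
  a=31: none
Total reduced forms: 1 + 1 + 2 + 2 + 2 + 2 + 2 + 2 + 2 + 2 + 4 + 2 + 2 + 4 + 2 + 2 + 2 + 2 + 2 = 40
h = 40

40


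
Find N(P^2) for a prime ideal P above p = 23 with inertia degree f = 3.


N(P^a) = p^(a*f)
= 23^(2*3)
= 23^6
= 148035889

148035889


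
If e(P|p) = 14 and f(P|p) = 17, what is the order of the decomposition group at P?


|D_P| = e * f
= 14 * 17
= 238

238


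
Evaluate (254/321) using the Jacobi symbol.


Compute (254/321) via quadratic reciprocity:
  pull out 2: (2/321) = +1  (since 321 mod 8 = 1)
  reciprocity: (127/321) -> +(321/127)
  reduce: (67/127)
  reciprocity: (67/127) -> -(127/67)
  reduce: (60/67)
  pull out 2: (2/67) = -1  (since 67 mod 8 = 3)
  pull out 2: (2/67) = -1  (since 67 mod 8 = 3)
  reciprocity: (15/67) -> -(67/15)
  reduce: (7/15)
  reciprocity: (7/15) -> -(15/7)
  reduce: (1/7)
  (1/7) = 1
Product of signs = -1

-1


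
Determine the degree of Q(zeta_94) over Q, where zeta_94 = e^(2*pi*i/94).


The degree equals Euler's totient phi(94).
94 = 2 * 47
phi(94) = 46

46


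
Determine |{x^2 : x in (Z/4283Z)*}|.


For prime p, the number of non-zero quadratic residues is (p-1)/2.
= (4283-1)/2
= 2141

2141


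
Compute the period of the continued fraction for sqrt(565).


Run the CF algorithm for sqrt(565).
a_0 = floor(sqrt(565)) = 23; set m_0=0, q_0=1.
Recurrence: m' = q*a - m,  q' = (d - m'^2)/q,  a' = floor((a_0 + m')/q').
  step 1: m=23, q=36, a=1
  step 2: m=13, q=11, a=3
  step 3: m=20, q=15, a=2
  step 4: m=10, q=31, a=1
  step 5: m=21, q=4, a=11
  step 6: m=23, q=9, a=5
  step 7: m=22, q=9, a=5
  step 8: m=23, q=4, a=11
  step 9: m=21, q=31, a=1
  step 10: m=10, q=15, a=2
  step 11: m=20, q=11, a=3
  step 12: m=13, q=36, a=1
  step 13: m=23, q=1, a=46
a_13 = 2*a_0 = 46, so the period closes here.
sqrt(565) = [23; 1, 3, 2, 1, 11, 5, 5, 11, 1, 2, 3, 1, 46]
Period length = 13

13


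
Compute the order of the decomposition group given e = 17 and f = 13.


|D_P| = e * f
= 17 * 13
= 221

221


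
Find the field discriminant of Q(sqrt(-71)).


For K = Q(sqrt(d)) with d squarefree: disc(K) = d if d = 1 mod 4, and disc(K) = 4d if d = 2 or 3 mod 4.
Here d = -71, and d mod 4 = 1.
d = 1 mod 4 (O_K = Z[(1+sqrt(d))/2]), so disc(K) = d = -71

-71


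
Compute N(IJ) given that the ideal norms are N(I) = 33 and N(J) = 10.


N(IJ) = N(I) * N(J)
= 33 * 10
= 330

330


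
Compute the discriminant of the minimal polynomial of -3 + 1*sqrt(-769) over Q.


The element -3 + 1*sqrt(-769) has minimal polynomial:
x^2 + 6*x + 778
Discriminant = (6)^2 - 4*(778)
= 36 - 3112
= -3076

-3076


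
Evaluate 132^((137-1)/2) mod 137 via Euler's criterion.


p = 137 is prime and the exponent is (p-1)/2 = 68, so by Euler's criterion 132^68 = (132/137) = +1 or -1 mod 137.
Compute by square-and-multiply:
  68 = 64 + 4 (binary 1000100)
  Repeated squaring mod 137: 132^1 = 132, 132^2 = 25, 132^4 = 77, 132^8 = 38, 132^16 = 74, 132^32 = 133, 132^64 = 16
  132^68 = 132^64 * 132^4 = 16 * 77 mod 137
    16 * 77 = 1232 = 136 mod 137
  132^68 = 136 mod 137
Result 136 = p - 1 = -1 mod 137: 132 is a quadratic non-residue mod 137. As a residue in [0, p-1] the value is 136.
132^68 mod 137 = 136

136


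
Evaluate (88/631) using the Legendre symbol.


p = 631 is prime, so compute (88/631) with the reciprocity algorithm (Jacobi-symbol steps: pull out 2s via (2/n), flip via reciprocity, reduce):
  pull out 2: (2/631) = +1  (since 631 mod 8 = 7)
  pull out 2: (2/631) = +1  (since 631 mod 8 = 7)
  pull out 2: (2/631) = +1  (since 631 mod 8 = 7)
  reciprocity: (11/631) -> -(631/11)
  reduce: (4/11)
  pull out 2: (2/11) = -1  (since 11 mod 8 = 3)
  pull out 2: (2/11) = -1  (since 11 mod 8 = 3)
  (1/11) = 1
Product of signs = -1
(88/631) = -1

-1


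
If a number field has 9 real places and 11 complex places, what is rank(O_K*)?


By Dirichlet's unit theorem:
rank = r1 + r2 - 1
= 9 + 11 - 1
= 19

19


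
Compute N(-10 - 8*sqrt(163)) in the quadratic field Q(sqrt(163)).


N(a + b*sqrt(d)) = a^2 - d*b^2
= (-10)^2 - (163)*(-8)^2
= 100 - 10432
= -10332

-10332


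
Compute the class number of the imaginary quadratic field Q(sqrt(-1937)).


K = Q(sqrt(-1937)). d mod 4 = 3, so D = disc(K) = 4d = -7748
h(K) equals the number of primitive reduced positive-definite forms (a, b, c) = a*x^2 + b*x*y + c*y^2 with b^2 - 4ac = D,
where reduced means |b| <= a <= c, with b >= 0 whenever |b| = a or a = c, and primitive means gcd(a, b, c) = 1.
Reduced forces 3a^2 <= |D| = 7748, so 1 <= a <= 50; b must have the parity of D, and c = (b^2 - D)/(4a) must be an integer >= a.
Enumerate a = 1..50, b in [-a, a]:
  a=1: (1, 0, 1937)  [1]
  a=2: (2, 2, 969)  [1]
  a=3: (3, -2, 646), (3, 2, 646)  [2]
  a=4..5: none
  a=6: (6, -2, 323), (6, 2, 323)  [2]
  a=7: (7, -6, 278), (7, 6, 278)  [2]
  a=8: none
  a=9: (9, -8, 217), (9, 8, 217)  [2]
  a=10..12: none
  a=13: (13, 0, 149)  [1]
  a=14: (14, -6, 139), (14, 6, 139)  [2]
  a=15..16: none
  a=17: (17, -2, 114), (17, 2, 114)  [2]
  a=18: (18, -10, 109), (18, 10, 109)  [2]
  a=19: (19, -2, 102), (19, 2, 102)  [2]
  a=20: none
  a=21: (21, -20, 97), (21, -8, 93), (21, 8, 93), (21, 20, 97)  [4]
  a=22: none
  a=23: (23, -16, 87), (23, 16, 87)  [2]
  a=24..25: none
  a=26: (26, 26, 81)  [1]
  a=27: (27, -26, 78), (27, 26, 78)  [2]
  a=28: none
  a=29: (29, -16, 69), (29, 16, 69)  [2]
  a=30: none
  a=31: (31, -8, 63), (31, 8, 63)  [2]
  a=32..33: none
  a=34: (34, -2, 57), (34, 2, 57)  [2]
  a=35..37: none
  a=38: (38, -2, 51), (38, 2, 51)  [2]
  a=39: (39, -26, 54), (39, 26, 54)  [2]
  a=40: none
  a=41: (41, -40, 57), (41, 40, 57)  [2]
  a=42: (42, -34, 53), (42, -22, 49), (42, 22, 49), (42, 34, 53)  [4]
  a=43: (43, -32, 51), (43, 32, 51)  [2]
  a=44..45: none
  a=46: (46, -30, 47), (46, 30, 47)  [2]
  a=47..50: none
Total reduced forms: 1 + 1 + 2 + 2 + 2 + 2 + 1 + 2 + 2 + 2 + 2 + 4 + 2 + 1 + 2 + 2 + 2 + 2 + 2 + 2 + 2 + 4 + 2 + 2 = 48
h = 48

48


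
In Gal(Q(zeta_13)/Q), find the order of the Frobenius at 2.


The Frobenius at p in Gal(Q(zeta_n)/Q) = (Z/nZ)* is the class of p, so its order is ord_13(2), the smallest k >= 1 with 2^k = 1 mod 13.
n = 13 = 13, phi(13) = 12; the order divides phi(n).
Divisors of 12: 1, 2, 3, 4, 6, 12
Repeated squaring mod 13: 2^1 = 2, 2^2 = 4, 2^4 = 3, 2^8 = 9
Test divisors in increasing order:
  k=1: 2^1 = 2 mod 13
  k=2: 2^2 = 4 mod 13
  k=3: 2^3 = 4 * 2 = 8 mod 13
  k=4: 2^4 = 3 mod 13
  k=6: 2^6 = 3 * 4 = 12 mod 13
  k=12: 2^12 = 9 * 3 = 1 mod 13  <- first divisor giving 1
Order = 12

12


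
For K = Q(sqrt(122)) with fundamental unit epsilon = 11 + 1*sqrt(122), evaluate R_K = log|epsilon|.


epsilon = 11 + 1*sqrt(122)
= 22.0454
R = ln(22.0454)
= 3.0931

3.0931


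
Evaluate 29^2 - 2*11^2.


x^2 - d*y^2
= 29^2 - 2*11^2
= 841 - 242
= 599

599


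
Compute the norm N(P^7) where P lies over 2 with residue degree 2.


N(P^a) = p^(a*f)
= 2^(7*2)
= 2^14
= 16384

16384


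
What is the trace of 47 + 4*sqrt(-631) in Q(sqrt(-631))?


Tr(a + b*sqrt(d)) = (a + b*sqrt(d)) + (a - b*sqrt(d)) = 2a
= 2 * (47)
= 94

94


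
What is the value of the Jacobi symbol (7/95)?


Compute (7/95) via quadratic reciprocity:
  reciprocity: (7/95) -> -(95/7)
  reduce: (4/7)
  pull out 2: (2/7) = +1  (since 7 mod 8 = 7)
  pull out 2: (2/7) = +1  (since 7 mod 8 = 7)
  (1/7) = 1
Product of signs = -1

-1


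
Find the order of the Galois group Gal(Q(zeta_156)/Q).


|Gal(Q(zeta_156)/Q)| = phi(156)
= 48

48


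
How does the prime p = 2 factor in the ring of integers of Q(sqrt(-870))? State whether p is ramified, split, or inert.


K = Q(sqrt(-870)). Since d mod 4 = 2, disc(K) = -3480.
Check p | disc: -3480 mod 2 = 0.
p divides disc, so p ramifies: (p) = P^2 with e=2, f=1, g=1.
Therefore p is ramified.

ramified


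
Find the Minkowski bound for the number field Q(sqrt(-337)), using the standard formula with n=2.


d = -337, d mod 4 = 3, so disc(K) = 4d = -1348; |disc(K)| = 1348
Imaginary quadratic field, so n = 2, s = r2 = 1, r1 = 0
M = (n!/n^n) * (4/pi)^s * sqrt(|disc(K)|) = (2!/2^2) * (4/pi)^1 * sqrt(1348)
= 0.5 * 1.273240 * 36.715120
= 23.3736

23.3736


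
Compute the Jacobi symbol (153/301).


Compute (153/301) via quadratic reciprocity:
  reciprocity: (153/301) -> +(301/153)
  reduce: (148/153)
  pull out 2: (2/153) = +1  (since 153 mod 8 = 1)
  pull out 2: (2/153) = +1  (since 153 mod 8 = 1)
  reciprocity: (37/153) -> +(153/37)
  reduce: (5/37)
  reciprocity: (5/37) -> +(37/5)
  reduce: (2/5)
  pull out 2: (2/5) = -1  (since 5 mod 8 = 5)
  (1/5) = 1
Product of signs = -1

-1


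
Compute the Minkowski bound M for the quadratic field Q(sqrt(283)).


d = 283, d mod 4 = 3, so disc(K) = 4d = 1132; |disc(K)| = 1132
Real quadratic field, so n = 2, s = r2 = 0, r1 = 2
M = (n!/n^n) * (4/pi)^s * sqrt(|disc(K)|) = (2!/2^2) * (4/pi)^0 * sqrt(1132)
= 0.5 * 1.000000 * 33.645208
= 16.8226

16.8226


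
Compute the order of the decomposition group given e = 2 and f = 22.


|D_P| = e * f
= 2 * 22
= 44

44


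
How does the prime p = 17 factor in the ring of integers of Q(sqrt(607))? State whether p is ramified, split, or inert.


K = Q(sqrt(607)). Since d mod 4 = 3, disc(K) = 2428.
Check p | disc: 2428 mod 17 = 14.
p does not divide disc. Compute Legendre symbol (d/p):
12^((17-1)/2) mod 17 = -1
(d/p) = -1, so p is inert: (p) stays prime with e=1, f=2, g=1.
Therefore p is inert.

inert


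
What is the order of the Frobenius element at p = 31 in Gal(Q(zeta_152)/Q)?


The Frobenius at p in Gal(Q(zeta_n)/Q) = (Z/nZ)* is the class of p, so its order is ord_152(31), the smallest k >= 1 with 31^k = 1 mod 152.
n = 152 = 2^3 * 19, phi(152) = 72; the order divides phi(n).
Divisors of 72: 1, 2, 3, 4, 6, 8, 9, 12, 18, 24, 36, 72
Repeated squaring mod 152: 31^1 = 31, 31^2 = 49, 31^4 = 121, 31^8 = 49, 31^16 = 121, 31^32 = 49, 31^64 = 121
Test divisors in increasing order:
  k=1: 31^1 = 31 mod 152
  k=2: 31^2 = 49 mod 152
  k=3: 31^3 = 49 * 31 = 151 mod 152
  k=4: 31^4 = 121 mod 152
  k=6: 31^6 = 121 * 49 = 1 mod 152  <- first divisor giving 1
Order = 6

6


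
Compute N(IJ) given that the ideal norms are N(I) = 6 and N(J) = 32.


N(IJ) = N(I) * N(J)
= 6 * 32
= 192

192


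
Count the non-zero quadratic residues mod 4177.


For prime p, the number of non-zero quadratic residues is (p-1)/2.
= (4177-1)/2
= 2088

2088
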